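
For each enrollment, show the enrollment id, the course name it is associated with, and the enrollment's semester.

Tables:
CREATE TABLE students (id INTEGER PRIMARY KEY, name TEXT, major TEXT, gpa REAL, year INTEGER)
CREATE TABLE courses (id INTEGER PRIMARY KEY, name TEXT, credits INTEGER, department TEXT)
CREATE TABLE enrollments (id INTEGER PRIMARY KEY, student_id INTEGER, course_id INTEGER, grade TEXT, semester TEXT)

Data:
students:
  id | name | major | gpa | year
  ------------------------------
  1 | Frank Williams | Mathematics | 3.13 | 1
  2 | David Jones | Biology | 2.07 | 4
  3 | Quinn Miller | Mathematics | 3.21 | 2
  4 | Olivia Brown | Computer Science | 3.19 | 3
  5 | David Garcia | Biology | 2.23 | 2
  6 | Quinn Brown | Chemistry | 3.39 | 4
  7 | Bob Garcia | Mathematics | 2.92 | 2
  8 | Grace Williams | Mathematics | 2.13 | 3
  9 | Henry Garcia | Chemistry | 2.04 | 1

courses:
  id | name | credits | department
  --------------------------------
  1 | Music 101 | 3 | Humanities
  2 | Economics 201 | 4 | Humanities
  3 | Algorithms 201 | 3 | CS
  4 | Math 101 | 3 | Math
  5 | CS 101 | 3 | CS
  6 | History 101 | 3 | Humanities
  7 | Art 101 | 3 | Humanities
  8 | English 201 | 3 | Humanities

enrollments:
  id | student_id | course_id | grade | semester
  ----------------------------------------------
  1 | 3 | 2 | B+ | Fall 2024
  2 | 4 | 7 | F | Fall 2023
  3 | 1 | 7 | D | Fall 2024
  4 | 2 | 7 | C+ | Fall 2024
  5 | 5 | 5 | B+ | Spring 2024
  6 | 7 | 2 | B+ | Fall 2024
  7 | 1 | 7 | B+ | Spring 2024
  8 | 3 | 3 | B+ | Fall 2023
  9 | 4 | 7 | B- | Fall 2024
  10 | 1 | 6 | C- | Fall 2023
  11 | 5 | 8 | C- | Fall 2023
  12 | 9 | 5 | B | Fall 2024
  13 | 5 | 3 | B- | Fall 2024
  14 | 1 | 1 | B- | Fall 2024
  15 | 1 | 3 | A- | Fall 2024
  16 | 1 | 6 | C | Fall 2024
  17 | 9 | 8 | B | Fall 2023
SELECT c.id, p.name AS course, c.semester FROM enrollments c JOIN courses p ON c.course_id = p.id

Execution result:
id | course | semester
1 | Economics 201 | Fall 2024
2 | Art 101 | Fall 2023
3 | Art 101 | Fall 2024
4 | Art 101 | Fall 2024
5 | CS 101 | Spring 2024
6 | Economics 201 | Fall 2024
7 | Art 101 | Spring 2024
8 | Algorithms 201 | Fall 2023
9 | Art 101 | Fall 2024
10 | History 101 | Fall 2023
11 | English 201 | Fall 2023
12 | CS 101 | Fall 2024
13 | Algorithms 201 | Fall 2024
14 | Music 101 | Fall 2024
15 | Algorithms 201 | Fall 2024
16 | History 101 | Fall 2024
17 | English 201 | Fall 2023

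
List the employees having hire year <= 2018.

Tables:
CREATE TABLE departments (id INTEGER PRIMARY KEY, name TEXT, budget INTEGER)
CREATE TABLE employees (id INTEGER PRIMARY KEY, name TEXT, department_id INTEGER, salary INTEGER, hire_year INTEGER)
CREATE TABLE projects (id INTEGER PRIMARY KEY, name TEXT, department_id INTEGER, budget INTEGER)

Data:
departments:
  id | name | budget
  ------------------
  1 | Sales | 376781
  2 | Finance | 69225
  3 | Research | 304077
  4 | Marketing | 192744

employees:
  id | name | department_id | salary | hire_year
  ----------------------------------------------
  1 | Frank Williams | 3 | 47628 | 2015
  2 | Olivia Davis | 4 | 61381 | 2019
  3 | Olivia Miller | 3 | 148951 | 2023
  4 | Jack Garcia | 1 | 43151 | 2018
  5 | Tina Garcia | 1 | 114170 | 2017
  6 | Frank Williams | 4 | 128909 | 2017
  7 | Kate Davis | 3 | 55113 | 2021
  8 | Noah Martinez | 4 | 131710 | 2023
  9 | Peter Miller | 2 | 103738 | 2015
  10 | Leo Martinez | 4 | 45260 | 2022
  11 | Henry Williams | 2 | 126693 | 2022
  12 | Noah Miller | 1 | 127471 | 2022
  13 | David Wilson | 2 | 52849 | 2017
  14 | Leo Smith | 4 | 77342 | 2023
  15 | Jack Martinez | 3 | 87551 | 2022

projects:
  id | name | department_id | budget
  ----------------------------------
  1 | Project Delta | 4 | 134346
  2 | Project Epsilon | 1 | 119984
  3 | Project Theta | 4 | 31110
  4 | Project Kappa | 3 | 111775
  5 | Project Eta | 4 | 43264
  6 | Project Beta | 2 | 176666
SELECT name, hire_year FROM employees WHERE hire_year <= 2018

Execution result:
name | hire_year
Frank Williams | 2015
Jack Garcia | 2018
Tina Garcia | 2017
Frank Williams | 2017
Peter Miller | 2015
David Wilson | 2017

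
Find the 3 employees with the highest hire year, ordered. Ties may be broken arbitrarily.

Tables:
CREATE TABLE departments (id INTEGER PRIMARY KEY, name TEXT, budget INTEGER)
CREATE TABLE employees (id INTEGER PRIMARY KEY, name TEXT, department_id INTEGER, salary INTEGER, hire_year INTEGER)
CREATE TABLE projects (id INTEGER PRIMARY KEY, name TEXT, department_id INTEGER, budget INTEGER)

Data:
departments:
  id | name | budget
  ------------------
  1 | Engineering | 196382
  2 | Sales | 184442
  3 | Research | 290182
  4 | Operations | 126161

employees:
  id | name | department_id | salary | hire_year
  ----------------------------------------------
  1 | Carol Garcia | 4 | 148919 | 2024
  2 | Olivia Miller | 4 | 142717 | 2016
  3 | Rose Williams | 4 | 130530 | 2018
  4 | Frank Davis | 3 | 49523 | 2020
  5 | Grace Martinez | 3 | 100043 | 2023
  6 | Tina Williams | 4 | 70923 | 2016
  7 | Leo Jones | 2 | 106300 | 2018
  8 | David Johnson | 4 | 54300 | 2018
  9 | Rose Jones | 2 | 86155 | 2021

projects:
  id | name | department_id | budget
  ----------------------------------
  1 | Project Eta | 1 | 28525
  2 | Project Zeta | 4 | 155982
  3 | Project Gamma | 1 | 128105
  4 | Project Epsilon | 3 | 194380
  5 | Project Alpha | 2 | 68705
SELECT name, hire_year FROM employees ORDER BY hire_year DESC LIMIT 3

Execution result:
name | hire_year
Carol Garcia | 2024
Grace Martinez | 2023
Rose Jones | 2021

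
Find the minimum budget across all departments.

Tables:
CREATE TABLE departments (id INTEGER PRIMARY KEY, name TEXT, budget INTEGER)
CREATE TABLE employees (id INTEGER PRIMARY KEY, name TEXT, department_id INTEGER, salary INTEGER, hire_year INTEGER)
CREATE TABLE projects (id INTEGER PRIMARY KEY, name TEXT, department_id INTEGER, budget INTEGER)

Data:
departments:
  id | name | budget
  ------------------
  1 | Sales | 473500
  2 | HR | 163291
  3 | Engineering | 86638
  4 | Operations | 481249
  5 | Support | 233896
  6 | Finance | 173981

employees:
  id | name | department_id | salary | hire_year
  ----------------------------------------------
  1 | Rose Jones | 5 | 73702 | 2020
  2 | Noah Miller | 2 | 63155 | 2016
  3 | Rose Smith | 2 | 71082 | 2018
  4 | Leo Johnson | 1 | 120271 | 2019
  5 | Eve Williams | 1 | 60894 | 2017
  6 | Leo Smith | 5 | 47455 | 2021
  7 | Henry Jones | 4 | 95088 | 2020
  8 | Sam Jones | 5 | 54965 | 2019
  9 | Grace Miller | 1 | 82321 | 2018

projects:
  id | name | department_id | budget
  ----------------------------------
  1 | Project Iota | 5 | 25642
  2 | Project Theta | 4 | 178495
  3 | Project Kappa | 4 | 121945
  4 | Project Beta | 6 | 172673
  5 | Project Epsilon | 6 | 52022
SELECT MIN(budget) FROM departments

Execution result:
86638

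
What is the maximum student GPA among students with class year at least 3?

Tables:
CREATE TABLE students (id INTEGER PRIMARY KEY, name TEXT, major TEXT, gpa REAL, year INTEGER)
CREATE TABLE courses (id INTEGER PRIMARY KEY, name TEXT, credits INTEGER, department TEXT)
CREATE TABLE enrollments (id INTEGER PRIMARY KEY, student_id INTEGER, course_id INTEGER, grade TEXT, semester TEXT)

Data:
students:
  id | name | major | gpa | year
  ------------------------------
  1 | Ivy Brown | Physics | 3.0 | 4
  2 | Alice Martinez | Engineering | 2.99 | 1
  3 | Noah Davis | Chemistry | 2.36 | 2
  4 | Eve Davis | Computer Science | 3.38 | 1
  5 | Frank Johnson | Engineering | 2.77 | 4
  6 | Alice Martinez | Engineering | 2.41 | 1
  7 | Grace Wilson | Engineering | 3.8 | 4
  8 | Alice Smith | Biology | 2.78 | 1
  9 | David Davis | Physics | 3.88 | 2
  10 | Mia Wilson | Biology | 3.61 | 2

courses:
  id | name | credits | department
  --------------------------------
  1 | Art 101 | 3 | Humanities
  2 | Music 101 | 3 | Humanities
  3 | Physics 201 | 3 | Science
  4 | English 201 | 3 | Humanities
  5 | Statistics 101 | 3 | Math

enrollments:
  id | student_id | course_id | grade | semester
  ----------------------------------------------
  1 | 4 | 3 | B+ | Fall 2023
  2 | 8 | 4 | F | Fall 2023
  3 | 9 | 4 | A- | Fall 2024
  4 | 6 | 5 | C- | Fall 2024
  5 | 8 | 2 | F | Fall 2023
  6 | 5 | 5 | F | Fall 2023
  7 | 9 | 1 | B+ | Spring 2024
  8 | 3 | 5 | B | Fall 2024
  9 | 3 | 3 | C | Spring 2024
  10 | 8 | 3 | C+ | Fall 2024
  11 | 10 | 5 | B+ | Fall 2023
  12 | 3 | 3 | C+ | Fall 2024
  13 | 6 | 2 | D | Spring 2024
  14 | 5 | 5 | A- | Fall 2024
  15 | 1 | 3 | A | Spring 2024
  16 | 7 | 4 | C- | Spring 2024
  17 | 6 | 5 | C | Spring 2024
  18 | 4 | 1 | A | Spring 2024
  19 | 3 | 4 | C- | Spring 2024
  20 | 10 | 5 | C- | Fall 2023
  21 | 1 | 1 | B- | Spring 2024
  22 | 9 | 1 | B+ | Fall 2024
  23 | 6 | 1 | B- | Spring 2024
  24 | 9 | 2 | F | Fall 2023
SELECT MAX(gpa) FROM students WHERE year >= 3

Execution result:
3.80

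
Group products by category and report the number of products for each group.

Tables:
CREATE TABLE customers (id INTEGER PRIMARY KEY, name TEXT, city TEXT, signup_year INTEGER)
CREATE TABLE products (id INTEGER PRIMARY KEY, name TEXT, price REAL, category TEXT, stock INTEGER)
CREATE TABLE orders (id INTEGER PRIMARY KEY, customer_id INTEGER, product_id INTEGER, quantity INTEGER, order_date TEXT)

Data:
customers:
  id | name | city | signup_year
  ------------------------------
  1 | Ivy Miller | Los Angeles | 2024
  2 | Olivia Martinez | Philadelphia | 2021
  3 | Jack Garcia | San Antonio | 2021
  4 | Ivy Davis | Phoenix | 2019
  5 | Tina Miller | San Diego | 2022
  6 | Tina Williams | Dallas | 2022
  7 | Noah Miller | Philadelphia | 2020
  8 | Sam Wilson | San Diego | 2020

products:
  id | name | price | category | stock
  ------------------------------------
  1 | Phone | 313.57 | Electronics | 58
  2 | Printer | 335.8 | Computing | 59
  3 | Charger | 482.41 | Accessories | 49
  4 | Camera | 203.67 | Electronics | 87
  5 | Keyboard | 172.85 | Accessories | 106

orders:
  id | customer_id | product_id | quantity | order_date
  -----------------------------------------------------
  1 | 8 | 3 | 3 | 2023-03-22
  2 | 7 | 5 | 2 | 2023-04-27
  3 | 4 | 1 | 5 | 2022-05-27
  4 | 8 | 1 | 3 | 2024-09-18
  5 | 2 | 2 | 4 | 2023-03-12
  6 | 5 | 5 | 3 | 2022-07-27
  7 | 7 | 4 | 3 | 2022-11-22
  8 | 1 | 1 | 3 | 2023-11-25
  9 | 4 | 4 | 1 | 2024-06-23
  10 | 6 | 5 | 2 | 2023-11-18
SELECT category, COUNT(*) AS n FROM products GROUP BY category

Execution result:
category | n
Accessories | 2
Computing | 1
Electronics | 2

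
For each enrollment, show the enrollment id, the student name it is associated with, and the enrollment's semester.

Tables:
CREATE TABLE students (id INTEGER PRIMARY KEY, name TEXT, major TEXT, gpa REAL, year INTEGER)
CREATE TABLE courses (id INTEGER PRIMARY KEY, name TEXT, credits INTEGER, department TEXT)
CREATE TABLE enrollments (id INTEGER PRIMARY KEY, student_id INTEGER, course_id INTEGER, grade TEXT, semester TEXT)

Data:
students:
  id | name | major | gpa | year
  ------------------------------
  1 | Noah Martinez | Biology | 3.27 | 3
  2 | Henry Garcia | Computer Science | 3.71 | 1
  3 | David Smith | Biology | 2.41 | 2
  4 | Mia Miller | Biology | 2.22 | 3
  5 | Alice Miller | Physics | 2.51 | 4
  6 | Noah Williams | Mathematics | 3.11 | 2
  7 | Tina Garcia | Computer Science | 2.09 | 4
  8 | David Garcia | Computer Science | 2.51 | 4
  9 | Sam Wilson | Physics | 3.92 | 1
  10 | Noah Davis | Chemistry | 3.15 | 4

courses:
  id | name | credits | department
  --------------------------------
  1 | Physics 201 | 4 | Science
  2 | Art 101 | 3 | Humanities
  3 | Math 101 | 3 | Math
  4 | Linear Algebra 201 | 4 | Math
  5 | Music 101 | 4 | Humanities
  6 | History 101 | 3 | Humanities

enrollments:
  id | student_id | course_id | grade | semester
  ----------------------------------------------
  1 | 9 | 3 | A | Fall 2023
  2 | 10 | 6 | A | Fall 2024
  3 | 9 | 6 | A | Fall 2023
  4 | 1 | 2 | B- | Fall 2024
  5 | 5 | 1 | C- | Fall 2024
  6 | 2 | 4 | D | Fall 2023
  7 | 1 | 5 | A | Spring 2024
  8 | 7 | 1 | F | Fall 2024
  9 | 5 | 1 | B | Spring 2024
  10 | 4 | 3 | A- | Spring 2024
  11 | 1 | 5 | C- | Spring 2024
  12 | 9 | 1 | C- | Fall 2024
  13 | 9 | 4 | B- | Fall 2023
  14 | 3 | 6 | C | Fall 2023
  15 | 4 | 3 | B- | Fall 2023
SELECT c.id, p.name AS student, c.semester FROM enrollments c JOIN students p ON c.student_id = p.id

Execution result:
id | student | semester
1 | Sam Wilson | Fall 2023
2 | Noah Davis | Fall 2024
3 | Sam Wilson | Fall 2023
4 | Noah Martinez | Fall 2024
5 | Alice Miller | Fall 2024
6 | Henry Garcia | Fall 2023
7 | Noah Martinez | Spring 2024
8 | Tina Garcia | Fall 2024
9 | Alice Miller | Spring 2024
10 | Mia Miller | Spring 2024
11 | Noah Martinez | Spring 2024
12 | Sam Wilson | Fall 2024
13 | Sam Wilson | Fall 2023
14 | David Smith | Fall 2023
15 | Mia Miller | Fall 2023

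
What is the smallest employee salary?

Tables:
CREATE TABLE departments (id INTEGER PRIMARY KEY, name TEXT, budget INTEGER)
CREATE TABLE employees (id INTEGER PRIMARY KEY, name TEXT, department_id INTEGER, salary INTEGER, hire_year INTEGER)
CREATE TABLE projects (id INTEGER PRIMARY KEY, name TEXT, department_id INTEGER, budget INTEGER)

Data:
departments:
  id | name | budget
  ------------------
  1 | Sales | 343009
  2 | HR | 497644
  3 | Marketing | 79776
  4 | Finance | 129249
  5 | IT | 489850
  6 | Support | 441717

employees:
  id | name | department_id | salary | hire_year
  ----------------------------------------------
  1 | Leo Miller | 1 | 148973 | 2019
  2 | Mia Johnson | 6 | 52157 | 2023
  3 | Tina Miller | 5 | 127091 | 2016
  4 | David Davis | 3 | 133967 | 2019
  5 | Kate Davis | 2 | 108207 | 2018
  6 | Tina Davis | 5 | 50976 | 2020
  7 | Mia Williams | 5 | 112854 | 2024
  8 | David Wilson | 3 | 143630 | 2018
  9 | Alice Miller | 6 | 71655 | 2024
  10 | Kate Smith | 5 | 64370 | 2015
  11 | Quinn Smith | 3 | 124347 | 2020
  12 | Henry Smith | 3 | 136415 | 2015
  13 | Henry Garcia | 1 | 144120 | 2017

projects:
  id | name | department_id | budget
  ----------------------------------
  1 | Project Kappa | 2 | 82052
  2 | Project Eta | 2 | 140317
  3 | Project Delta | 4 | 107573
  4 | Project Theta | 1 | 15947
SELECT MIN(salary) FROM employees

Execution result:
50976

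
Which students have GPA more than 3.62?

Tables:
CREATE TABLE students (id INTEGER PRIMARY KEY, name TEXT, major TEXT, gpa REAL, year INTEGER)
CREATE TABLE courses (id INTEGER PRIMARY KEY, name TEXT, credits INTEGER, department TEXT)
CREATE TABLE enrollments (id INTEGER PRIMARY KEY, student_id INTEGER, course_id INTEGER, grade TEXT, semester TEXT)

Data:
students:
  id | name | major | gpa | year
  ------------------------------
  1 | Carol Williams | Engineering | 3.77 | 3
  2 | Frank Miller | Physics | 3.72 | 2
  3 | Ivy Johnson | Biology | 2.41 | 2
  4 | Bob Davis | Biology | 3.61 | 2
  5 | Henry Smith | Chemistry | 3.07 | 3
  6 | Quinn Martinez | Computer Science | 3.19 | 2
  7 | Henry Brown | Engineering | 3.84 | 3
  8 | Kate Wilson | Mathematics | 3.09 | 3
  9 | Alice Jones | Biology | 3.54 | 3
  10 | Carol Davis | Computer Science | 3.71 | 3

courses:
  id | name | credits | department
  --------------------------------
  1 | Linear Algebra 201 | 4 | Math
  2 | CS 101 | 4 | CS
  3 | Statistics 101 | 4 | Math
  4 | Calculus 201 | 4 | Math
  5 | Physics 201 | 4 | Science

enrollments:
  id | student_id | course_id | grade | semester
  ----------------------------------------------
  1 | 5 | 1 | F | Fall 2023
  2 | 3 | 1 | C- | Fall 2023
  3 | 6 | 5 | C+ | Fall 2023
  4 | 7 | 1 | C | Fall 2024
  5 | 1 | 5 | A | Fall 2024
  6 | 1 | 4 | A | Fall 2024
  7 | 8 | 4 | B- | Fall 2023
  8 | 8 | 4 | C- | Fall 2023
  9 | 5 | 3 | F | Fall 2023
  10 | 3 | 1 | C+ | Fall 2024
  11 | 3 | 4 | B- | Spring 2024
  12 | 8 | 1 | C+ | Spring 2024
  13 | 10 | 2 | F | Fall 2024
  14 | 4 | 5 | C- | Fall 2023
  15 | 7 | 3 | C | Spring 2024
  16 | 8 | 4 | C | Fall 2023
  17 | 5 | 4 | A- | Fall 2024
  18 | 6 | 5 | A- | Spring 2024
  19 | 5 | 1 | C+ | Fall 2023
SELECT name, gpa FROM students WHERE gpa > 3.62

Execution result:
name | gpa
Carol Williams | 3.77
Frank Miller | 3.72
Henry Brown | 3.84
Carol Davis | 3.71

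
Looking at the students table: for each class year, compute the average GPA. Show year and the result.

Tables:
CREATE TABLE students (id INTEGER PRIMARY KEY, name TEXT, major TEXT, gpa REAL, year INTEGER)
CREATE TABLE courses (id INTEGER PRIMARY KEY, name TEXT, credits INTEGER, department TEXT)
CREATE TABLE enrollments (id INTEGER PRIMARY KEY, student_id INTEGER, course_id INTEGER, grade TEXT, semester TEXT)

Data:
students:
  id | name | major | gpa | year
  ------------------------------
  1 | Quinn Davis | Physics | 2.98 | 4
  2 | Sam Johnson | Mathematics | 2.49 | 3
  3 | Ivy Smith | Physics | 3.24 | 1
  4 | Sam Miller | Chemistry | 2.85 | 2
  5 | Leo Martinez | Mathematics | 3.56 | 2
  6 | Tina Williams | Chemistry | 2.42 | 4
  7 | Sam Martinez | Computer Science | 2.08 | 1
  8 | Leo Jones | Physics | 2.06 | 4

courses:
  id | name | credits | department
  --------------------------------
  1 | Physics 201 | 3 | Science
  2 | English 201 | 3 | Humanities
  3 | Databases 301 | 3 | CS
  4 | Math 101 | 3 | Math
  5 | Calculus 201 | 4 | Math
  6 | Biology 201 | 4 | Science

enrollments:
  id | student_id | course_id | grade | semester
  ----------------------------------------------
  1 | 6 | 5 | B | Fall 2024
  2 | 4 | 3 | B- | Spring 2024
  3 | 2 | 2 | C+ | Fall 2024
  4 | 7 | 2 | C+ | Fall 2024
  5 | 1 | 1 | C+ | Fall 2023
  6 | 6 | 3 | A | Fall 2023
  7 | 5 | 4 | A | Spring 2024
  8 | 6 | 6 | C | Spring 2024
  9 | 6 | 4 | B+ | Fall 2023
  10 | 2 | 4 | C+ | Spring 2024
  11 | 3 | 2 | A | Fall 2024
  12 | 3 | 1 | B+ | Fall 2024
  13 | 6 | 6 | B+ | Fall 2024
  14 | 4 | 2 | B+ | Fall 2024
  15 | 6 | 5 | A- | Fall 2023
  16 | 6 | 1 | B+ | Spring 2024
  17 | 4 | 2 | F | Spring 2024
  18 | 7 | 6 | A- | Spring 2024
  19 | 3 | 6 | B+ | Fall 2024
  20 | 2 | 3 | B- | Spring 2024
SELECT year, AVG(gpa) AS avg_gpa FROM students GROUP BY year

Execution result:
year | avg_gpa
1 | 2.66
2 | 3.21
3 | 2.49
4 | 2.49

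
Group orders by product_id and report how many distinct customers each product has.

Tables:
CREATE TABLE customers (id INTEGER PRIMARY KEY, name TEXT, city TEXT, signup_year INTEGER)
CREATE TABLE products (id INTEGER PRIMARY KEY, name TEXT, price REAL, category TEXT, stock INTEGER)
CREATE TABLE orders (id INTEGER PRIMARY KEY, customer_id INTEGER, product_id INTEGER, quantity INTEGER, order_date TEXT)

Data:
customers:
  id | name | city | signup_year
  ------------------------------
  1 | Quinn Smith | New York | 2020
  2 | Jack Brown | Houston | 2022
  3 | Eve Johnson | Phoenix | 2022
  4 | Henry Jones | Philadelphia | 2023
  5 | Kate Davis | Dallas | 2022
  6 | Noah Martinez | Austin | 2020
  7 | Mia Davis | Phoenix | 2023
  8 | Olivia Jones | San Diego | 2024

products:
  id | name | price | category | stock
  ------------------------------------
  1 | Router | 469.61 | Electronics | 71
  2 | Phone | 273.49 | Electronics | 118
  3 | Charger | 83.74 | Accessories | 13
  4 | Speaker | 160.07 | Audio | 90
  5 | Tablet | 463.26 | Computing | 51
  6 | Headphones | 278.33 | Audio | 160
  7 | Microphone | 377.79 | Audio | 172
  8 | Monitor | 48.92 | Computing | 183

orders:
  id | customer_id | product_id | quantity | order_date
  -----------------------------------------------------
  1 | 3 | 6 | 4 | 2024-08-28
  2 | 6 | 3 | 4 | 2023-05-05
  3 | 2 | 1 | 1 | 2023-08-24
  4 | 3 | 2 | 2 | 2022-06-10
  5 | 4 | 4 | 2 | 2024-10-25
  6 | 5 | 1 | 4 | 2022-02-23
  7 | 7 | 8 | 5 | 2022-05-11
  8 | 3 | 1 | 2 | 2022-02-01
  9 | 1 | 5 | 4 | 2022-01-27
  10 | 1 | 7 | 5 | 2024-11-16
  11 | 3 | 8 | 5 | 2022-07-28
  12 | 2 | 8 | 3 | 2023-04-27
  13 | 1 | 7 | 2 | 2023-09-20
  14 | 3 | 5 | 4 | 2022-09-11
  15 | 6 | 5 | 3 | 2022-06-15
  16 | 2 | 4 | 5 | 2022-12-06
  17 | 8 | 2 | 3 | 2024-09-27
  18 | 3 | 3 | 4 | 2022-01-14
SELECT product_id, COUNT(DISTINCT customer_id) AS distinct_customer_count FROM orders GROUP BY product_id

Execution result:
product_id | distinct_customer_count
1 | 3
2 | 2
3 | 2
4 | 2
5 | 3
6 | 1
7 | 1
8 | 3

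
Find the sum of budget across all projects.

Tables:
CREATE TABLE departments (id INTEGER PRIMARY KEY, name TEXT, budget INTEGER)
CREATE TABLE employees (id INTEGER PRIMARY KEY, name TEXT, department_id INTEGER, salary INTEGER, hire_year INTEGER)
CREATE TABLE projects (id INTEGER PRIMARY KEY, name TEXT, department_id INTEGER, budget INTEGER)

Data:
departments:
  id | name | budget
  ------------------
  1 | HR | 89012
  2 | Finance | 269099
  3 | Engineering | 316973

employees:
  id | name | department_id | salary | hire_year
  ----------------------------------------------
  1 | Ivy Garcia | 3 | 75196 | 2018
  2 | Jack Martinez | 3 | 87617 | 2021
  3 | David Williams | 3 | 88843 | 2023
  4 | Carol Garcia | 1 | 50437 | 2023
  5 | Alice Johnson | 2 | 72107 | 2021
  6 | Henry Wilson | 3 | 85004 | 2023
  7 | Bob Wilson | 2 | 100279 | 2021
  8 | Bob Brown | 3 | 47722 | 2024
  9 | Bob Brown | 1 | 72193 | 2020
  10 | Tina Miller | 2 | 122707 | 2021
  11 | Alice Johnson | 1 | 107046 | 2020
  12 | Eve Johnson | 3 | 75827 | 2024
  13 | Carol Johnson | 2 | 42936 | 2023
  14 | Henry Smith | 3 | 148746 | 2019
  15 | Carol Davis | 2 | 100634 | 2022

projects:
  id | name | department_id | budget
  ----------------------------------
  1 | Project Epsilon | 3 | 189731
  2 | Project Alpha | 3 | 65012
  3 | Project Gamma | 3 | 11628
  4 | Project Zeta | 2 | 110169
SELECT SUM(budget) FROM projects

Execution result:
376540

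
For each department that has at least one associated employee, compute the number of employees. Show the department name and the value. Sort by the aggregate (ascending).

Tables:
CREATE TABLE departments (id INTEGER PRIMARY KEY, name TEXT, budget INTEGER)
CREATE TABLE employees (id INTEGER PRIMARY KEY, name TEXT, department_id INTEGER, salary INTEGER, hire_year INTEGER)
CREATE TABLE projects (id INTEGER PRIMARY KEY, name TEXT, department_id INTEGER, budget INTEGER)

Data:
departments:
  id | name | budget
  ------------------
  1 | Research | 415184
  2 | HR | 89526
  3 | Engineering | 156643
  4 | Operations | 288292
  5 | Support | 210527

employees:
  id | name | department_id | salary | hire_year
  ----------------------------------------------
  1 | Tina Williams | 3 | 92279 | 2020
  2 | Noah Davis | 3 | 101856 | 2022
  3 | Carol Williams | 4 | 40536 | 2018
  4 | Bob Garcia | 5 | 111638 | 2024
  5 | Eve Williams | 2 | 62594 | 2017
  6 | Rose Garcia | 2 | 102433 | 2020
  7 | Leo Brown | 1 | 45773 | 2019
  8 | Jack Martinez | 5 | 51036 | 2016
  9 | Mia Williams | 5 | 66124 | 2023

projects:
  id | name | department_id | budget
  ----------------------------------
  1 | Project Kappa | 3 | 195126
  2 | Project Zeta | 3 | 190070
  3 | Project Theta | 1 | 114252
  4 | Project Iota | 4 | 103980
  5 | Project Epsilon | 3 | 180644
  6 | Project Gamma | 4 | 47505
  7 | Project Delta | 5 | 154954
SELECT p.name, COUNT(*) AS n FROM employees c JOIN departments p ON c.department_id = p.id GROUP BY p.id, p.name ORDER BY n ASC

Execution result:
name | n
Research | 1
Operations | 1
HR | 2
Engineering | 2
Support | 3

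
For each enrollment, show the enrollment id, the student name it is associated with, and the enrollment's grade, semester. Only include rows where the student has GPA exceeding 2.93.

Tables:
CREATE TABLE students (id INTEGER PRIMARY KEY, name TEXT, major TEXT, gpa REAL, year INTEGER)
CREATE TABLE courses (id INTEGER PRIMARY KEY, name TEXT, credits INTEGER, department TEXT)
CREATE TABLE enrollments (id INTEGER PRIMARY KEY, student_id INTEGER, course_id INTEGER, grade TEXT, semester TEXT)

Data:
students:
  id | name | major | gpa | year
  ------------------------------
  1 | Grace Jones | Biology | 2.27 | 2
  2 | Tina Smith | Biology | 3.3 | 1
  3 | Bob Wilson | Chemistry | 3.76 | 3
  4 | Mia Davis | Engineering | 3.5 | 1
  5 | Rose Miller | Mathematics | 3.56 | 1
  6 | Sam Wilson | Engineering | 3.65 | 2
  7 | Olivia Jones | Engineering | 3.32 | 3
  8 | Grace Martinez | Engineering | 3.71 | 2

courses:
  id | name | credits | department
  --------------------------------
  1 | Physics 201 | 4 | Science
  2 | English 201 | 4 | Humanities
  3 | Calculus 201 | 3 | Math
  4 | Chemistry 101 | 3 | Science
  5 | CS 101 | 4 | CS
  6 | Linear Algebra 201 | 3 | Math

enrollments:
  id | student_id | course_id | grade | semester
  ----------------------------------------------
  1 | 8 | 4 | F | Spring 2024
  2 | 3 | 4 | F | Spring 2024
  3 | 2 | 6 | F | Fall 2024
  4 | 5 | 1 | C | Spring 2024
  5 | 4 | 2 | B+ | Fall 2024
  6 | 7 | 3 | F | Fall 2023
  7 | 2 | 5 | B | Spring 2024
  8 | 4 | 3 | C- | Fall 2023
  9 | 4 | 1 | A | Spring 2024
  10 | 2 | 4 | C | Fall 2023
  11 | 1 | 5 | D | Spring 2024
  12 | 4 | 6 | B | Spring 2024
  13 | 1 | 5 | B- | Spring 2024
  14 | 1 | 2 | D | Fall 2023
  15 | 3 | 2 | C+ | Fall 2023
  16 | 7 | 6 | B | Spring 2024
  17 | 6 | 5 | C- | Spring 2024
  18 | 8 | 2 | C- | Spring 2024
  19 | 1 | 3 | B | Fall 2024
SELECT c.id, p.name AS student, c.grade, c.semester FROM enrollments c JOIN students p ON c.student_id = p.id WHERE p.gpa > 2.93

Execution result:
id | student | grade | semester
1 | Grace Martinez | F | Spring 2024
2 | Bob Wilson | F | Spring 2024
3 | Tina Smith | F | Fall 2024
4 | Rose Miller | C | Spring 2024
5 | Mia Davis | B+ | Fall 2024
6 | Olivia Jones | F | Fall 2023
7 | Tina Smith | B | Spring 2024
8 | Mia Davis | C- | Fall 2023
9 | Mia Davis | A | Spring 2024
10 | Tina Smith | C | Fall 2023
12 | Mia Davis | B | Spring 2024
15 | Bob Wilson | C+ | Fall 2023
16 | Olivia Jones | B | Spring 2024
17 | Sam Wilson | C- | Spring 2024
18 | Grace Martinez | C- | Spring 2024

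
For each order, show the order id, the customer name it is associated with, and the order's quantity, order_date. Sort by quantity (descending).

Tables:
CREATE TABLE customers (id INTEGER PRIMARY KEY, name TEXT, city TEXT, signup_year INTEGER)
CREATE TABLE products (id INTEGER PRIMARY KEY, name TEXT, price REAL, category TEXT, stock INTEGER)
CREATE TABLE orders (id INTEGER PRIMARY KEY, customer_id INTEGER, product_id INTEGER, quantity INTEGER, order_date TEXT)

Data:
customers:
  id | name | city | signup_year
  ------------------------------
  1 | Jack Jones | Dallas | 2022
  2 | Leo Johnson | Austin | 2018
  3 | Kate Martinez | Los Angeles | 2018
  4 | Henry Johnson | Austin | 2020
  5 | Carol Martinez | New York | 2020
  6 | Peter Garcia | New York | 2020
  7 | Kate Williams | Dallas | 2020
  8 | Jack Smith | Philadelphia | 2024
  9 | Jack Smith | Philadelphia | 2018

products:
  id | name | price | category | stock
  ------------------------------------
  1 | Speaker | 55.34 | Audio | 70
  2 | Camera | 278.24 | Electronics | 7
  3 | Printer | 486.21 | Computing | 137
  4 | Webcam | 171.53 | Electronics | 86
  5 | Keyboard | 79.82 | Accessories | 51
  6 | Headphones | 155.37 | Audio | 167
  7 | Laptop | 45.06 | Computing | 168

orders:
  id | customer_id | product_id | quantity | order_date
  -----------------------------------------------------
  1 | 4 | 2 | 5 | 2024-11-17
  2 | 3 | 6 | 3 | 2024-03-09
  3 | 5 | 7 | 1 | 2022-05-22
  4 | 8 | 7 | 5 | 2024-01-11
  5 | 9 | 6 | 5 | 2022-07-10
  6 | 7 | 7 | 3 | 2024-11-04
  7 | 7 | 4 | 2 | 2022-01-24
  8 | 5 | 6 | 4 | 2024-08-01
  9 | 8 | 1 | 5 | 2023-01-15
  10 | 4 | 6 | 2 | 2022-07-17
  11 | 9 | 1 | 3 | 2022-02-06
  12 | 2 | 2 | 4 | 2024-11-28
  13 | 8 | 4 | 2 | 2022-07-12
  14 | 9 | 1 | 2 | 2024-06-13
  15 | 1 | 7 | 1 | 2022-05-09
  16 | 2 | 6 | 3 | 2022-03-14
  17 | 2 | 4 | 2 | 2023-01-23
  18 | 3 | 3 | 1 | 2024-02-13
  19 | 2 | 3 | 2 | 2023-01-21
SELECT c.id, p.name AS customer, c.quantity, c.order_date FROM orders c JOIN customers p ON c.customer_id = p.id ORDER BY c.quantity DESC

Execution result:
id | customer | quantity | order_date
1 | Henry Johnson | 5 | 2024-11-17
4 | Jack Smith | 5 | 2024-01-11
5 | Jack Smith | 5 | 2022-07-10
9 | Jack Smith | 5 | 2023-01-15
8 | Carol Martinez | 4 | 2024-08-01
12 | Leo Johnson | 4 | 2024-11-28
2 | Kate Martinez | 3 | 2024-03-09
6 | Kate Williams | 3 | 2024-11-04
11 | Jack Smith | 3 | 2022-02-06
16 | Leo Johnson | 3 | 2022-03-14
7 | Kate Williams | 2 | 2022-01-24
10 | Henry Johnson | 2 | 2022-07-17
13 | Jack Smith | 2 | 2022-07-12
14 | Jack Smith | 2 | 2024-06-13
17 | Leo Johnson | 2 | 2023-01-23
19 | Leo Johnson | 2 | 2023-01-21
3 | Carol Martinez | 1 | 2022-05-22
15 | Jack Jones | 1 | 2022-05-09
18 | Kate Martinez | 1 | 2024-02-13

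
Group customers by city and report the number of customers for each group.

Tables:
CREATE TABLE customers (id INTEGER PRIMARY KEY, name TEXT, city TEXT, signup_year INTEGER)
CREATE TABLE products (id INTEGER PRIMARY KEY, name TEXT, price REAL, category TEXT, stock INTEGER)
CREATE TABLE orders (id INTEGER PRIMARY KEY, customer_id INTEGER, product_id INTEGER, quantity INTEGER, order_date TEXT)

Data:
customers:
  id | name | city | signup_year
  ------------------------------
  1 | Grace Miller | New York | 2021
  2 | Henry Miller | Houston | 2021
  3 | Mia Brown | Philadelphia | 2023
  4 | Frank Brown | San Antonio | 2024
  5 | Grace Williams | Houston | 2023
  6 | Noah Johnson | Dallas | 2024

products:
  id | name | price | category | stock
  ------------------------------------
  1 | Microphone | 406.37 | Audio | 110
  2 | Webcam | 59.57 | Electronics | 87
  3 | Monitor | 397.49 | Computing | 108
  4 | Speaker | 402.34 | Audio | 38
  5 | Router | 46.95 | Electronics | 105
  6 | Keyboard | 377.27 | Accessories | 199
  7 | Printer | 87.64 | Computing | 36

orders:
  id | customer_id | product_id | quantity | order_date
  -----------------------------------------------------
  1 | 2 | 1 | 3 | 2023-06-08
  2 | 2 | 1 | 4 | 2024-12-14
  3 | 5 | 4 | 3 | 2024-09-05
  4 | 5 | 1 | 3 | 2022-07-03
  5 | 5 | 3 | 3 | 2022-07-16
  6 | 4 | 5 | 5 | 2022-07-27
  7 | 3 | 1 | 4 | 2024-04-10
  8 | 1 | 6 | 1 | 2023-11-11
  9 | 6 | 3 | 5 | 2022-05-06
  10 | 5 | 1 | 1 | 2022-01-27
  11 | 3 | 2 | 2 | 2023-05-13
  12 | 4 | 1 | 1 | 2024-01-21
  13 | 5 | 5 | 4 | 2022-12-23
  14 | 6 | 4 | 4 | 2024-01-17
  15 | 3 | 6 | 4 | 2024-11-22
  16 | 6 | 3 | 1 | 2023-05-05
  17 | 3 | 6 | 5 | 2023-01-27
SELECT city, COUNT(*) AS n FROM customers GROUP BY city

Execution result:
city | n
Dallas | 1
Houston | 2
New York | 1
Philadelphia | 1
San Antonio | 1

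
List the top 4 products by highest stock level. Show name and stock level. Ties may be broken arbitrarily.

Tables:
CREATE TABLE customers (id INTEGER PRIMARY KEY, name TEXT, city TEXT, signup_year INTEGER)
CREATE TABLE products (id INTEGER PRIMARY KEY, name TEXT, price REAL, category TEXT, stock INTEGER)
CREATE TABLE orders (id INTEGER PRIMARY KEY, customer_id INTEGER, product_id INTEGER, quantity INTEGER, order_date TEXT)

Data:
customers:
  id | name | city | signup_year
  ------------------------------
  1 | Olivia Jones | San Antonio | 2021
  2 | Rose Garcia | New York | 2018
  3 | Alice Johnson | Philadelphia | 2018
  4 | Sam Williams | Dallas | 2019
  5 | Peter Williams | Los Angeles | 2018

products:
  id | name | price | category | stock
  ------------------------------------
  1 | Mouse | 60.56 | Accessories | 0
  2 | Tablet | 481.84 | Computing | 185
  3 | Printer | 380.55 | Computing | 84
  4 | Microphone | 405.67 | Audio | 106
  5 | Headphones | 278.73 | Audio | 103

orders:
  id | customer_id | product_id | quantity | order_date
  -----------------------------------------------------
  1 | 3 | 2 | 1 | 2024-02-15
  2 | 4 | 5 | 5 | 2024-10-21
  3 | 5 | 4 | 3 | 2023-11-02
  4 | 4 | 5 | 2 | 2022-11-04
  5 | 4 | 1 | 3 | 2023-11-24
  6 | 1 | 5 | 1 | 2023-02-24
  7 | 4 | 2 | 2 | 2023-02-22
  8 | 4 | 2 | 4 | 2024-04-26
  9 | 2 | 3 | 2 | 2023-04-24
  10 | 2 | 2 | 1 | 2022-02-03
SELECT name, stock FROM products ORDER BY stock DESC LIMIT 4

Execution result:
name | stock
Tablet | 185
Microphone | 106
Headphones | 103
Printer | 84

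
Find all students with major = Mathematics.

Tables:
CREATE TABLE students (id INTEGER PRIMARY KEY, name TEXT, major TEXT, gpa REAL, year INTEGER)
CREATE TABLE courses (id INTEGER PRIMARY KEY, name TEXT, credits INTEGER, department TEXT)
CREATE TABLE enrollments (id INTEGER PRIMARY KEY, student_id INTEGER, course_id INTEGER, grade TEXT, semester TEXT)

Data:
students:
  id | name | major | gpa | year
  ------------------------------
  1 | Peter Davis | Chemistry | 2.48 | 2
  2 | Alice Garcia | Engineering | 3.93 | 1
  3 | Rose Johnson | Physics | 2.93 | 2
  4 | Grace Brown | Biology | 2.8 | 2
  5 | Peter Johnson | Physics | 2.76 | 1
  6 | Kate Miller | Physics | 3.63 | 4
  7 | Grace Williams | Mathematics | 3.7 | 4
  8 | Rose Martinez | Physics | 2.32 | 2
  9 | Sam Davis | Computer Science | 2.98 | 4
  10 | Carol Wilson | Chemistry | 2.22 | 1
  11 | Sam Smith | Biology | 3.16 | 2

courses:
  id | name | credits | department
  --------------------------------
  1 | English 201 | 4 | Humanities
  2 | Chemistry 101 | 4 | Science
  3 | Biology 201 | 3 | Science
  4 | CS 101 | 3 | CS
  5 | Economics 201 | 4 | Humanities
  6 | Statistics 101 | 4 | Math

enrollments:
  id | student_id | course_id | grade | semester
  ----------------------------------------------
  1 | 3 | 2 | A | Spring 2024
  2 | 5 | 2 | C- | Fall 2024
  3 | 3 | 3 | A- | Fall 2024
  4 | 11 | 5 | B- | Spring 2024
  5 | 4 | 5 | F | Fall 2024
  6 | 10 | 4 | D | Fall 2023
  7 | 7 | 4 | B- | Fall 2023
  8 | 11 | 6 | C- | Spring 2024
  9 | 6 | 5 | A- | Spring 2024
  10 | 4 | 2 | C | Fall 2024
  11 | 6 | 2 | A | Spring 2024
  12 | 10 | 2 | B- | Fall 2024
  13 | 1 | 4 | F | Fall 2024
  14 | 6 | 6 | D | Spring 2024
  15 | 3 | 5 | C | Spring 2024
SELECT name, major FROM students WHERE major = 'Mathematics'

Execution result:
name | major
Grace Williams | Mathematics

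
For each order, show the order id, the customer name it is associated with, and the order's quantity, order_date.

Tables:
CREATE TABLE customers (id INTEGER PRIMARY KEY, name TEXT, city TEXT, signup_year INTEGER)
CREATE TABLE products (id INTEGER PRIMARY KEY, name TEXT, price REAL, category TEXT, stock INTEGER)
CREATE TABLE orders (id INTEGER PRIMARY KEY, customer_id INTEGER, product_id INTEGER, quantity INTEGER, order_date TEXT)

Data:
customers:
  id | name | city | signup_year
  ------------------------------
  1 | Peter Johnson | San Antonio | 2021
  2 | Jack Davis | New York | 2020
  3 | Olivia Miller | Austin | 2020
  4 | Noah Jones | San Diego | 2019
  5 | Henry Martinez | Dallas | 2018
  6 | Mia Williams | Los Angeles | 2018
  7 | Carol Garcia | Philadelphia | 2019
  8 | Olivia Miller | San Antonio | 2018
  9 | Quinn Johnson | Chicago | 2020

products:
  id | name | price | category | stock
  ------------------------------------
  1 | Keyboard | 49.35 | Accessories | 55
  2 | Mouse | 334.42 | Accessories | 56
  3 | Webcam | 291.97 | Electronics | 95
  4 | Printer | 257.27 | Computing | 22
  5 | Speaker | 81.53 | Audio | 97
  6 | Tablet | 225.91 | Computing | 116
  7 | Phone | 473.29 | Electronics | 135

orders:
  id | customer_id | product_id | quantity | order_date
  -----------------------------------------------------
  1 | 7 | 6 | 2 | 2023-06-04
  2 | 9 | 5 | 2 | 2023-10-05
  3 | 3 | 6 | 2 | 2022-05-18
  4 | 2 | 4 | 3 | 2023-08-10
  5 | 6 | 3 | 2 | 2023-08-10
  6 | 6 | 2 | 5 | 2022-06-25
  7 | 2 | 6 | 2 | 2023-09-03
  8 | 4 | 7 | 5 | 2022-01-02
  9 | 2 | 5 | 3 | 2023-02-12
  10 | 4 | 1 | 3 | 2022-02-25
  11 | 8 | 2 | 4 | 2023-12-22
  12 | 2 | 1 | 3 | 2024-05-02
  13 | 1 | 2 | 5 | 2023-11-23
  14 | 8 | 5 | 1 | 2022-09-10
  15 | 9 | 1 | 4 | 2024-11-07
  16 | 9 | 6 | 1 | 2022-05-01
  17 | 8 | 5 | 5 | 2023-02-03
SELECT c.id, p.name AS customer, c.quantity, c.order_date FROM orders c JOIN customers p ON c.customer_id = p.id

Execution result:
id | customer | quantity | order_date
1 | Carol Garcia | 2 | 2023-06-04
2 | Quinn Johnson | 2 | 2023-10-05
3 | Olivia Miller | 2 | 2022-05-18
4 | Jack Davis | 3 | 2023-08-10
5 | Mia Williams | 2 | 2023-08-10
6 | Mia Williams | 5 | 2022-06-25
7 | Jack Davis | 2 | 2023-09-03
8 | Noah Jones | 5 | 2022-01-02
9 | Jack Davis | 3 | 2023-02-12
10 | Noah Jones | 3 | 2022-02-25
11 | Olivia Miller | 4 | 2023-12-22
12 | Jack Davis | 3 | 2024-05-02
13 | Peter Johnson | 5 | 2023-11-23
14 | Olivia Miller | 1 | 2022-09-10
15 | Quinn Johnson | 4 | 2024-11-07
16 | Quinn Johnson | 1 | 2022-05-01
17 | Olivia Miller | 5 | 2023-02-03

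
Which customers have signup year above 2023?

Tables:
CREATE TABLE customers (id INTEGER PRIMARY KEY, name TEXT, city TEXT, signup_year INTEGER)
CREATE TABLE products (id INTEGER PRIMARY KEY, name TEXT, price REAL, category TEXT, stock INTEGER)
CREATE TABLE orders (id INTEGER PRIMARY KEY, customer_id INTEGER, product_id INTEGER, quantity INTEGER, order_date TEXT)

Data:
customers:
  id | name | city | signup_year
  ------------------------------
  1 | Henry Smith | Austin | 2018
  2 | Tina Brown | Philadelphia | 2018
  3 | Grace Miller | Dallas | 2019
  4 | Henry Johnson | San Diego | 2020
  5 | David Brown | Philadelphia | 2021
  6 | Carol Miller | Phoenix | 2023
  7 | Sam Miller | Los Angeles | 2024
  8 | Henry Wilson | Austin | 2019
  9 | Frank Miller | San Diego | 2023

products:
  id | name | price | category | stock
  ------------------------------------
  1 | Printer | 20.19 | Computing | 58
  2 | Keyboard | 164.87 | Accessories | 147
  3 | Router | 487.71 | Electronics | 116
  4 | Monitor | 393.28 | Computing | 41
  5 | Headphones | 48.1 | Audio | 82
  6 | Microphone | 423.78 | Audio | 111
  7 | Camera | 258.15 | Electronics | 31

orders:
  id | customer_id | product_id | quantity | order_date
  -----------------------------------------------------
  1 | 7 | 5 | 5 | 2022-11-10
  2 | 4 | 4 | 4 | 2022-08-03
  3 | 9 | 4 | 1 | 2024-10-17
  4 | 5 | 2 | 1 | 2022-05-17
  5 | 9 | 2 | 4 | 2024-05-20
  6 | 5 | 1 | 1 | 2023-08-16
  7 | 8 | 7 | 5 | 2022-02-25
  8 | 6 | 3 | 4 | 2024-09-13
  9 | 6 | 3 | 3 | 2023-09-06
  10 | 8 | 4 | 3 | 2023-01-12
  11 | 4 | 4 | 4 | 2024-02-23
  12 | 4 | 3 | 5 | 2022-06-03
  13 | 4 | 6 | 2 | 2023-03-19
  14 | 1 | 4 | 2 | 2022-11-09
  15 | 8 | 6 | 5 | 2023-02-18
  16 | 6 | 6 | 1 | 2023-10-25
SELECT name, signup_year FROM customers WHERE signup_year > 2023

Execution result:
name | signup_year
Sam Miller | 2024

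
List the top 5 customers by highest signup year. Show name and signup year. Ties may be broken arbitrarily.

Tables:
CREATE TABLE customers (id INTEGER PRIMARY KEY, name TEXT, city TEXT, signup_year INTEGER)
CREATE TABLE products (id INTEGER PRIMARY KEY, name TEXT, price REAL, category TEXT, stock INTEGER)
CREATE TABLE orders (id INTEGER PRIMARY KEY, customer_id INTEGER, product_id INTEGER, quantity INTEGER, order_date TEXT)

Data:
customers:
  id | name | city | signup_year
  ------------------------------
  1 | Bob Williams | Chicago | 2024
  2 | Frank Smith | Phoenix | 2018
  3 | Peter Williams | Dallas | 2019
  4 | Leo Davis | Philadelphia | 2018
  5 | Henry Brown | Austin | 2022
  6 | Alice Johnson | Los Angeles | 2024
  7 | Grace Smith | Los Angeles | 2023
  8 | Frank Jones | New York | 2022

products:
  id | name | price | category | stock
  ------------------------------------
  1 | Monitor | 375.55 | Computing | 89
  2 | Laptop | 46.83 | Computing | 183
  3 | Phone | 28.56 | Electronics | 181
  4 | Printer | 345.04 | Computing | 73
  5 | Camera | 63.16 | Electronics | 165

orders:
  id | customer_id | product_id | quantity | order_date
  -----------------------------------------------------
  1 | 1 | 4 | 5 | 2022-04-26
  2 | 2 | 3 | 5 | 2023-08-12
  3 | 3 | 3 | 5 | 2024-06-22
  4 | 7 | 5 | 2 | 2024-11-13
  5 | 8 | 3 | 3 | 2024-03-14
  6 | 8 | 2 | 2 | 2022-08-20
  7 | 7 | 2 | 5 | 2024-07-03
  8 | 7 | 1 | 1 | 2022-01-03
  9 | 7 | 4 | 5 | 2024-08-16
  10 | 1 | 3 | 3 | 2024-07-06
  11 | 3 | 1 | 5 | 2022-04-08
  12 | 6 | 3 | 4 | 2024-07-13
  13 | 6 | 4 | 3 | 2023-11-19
SELECT name, signup_year FROM customers ORDER BY signup_year DESC LIMIT 5

Execution result:
name | signup_year
Bob Williams | 2024
Alice Johnson | 2024
Grace Smith | 2023
Henry Brown | 2022
Frank Jones | 2022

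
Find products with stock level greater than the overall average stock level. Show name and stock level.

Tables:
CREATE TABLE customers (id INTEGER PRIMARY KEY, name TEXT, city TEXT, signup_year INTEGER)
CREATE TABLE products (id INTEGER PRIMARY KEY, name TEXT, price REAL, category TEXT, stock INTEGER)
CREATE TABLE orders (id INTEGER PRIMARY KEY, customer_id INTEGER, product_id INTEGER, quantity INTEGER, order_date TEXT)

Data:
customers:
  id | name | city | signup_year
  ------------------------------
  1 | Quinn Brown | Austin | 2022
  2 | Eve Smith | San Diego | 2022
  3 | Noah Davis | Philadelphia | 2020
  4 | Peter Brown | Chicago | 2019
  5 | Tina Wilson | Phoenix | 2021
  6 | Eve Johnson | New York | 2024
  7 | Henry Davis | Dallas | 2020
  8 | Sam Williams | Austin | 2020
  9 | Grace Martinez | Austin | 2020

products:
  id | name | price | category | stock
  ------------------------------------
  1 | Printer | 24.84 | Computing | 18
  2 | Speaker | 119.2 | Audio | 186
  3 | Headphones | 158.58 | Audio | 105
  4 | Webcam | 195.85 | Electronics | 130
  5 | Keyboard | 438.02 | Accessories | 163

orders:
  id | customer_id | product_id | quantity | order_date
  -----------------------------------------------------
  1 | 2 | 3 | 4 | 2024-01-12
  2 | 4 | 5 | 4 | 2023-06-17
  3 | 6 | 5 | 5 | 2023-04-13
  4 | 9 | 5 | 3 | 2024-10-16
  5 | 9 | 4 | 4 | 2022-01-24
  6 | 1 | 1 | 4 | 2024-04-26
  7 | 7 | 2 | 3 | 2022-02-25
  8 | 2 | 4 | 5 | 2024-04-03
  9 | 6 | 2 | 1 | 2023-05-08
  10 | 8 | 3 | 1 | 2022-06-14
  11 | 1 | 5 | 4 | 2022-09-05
SELECT name, stock FROM products WHERE stock > (SELECT AVG(stock) FROM products)

Execution result:
name | stock
Speaker | 186
Webcam | 130
Keyboard | 163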